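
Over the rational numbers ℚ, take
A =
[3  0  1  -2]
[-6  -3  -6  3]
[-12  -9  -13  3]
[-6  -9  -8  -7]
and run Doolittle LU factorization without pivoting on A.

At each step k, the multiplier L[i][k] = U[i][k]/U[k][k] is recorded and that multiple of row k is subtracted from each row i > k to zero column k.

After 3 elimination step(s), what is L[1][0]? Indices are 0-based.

L[1][0] = -2

[col 0] pivot 3
  R1 -= -2*R0 → (0, -3, -4, -1)  (L[1][0] := -2)
  R2 -= -4*R0 → (0, -9, -9, -5)  (L[2][0] := -4)
  R3 -= -2*R0 → (0, -9, -6, -11)  (L[3][0] := -2)
[col 1] pivot -3
  R2 -= 3*R1 → (0, 0, 3, -2)  (L[2][1] := 3)
  R3 -= 3*R1 → (0, 0, 6, -8)  (L[3][1] := 3)
[col 2] pivot 3
  R3 -= 2*R2 → (0, 0, 0, -4)  (L[3][2] := 2)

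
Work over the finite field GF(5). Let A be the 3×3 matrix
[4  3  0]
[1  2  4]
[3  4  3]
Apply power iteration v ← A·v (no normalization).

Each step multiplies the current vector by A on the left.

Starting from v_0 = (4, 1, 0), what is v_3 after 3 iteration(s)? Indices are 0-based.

v_3 = (1, 0, 4)

v_0 = (4, 1, 0).
v_1 = A·v_0 = (4, 1, 1).
v_2 = A·v_1 = (4, 0, 4).
v_3 = A·v_2 = (1, 0, 4).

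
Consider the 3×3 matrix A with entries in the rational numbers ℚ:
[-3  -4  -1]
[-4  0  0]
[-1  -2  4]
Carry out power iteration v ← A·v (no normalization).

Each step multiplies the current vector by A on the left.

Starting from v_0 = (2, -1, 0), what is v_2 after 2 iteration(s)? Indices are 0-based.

v_2 = (38, 8, 18)

v_0 = (2, -1, 0).
v_1 = A·v_0 = (-2, -8, 0).
v_2 = A·v_1 = (38, 8, 18).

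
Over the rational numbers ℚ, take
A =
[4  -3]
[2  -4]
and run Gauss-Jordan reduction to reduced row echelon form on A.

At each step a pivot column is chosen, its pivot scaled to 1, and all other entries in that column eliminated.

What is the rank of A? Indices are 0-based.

rank = 2

step 1: normalize row 0 (÷4) = (1, -3/4)
  row 1: subtract 2×row0 = (0, -5/2)
step 2: normalize row 1 (÷-5/2) = (0, 1)
  row 0: subtract -3/4×row1 = (1, 0)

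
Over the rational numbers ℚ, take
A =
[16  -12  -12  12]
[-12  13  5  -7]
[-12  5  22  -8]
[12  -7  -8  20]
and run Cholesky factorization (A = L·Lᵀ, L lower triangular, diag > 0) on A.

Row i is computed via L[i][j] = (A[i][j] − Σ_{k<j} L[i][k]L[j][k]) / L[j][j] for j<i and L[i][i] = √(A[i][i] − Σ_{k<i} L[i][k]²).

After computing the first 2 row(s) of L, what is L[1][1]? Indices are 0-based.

L[1][1] = 2

Step 1: L[0][0] = √(16) = 4.
  L[1][0] = (-12) / L[0][0] = -3.
Step 2: L[1][1] = √(4) = 2.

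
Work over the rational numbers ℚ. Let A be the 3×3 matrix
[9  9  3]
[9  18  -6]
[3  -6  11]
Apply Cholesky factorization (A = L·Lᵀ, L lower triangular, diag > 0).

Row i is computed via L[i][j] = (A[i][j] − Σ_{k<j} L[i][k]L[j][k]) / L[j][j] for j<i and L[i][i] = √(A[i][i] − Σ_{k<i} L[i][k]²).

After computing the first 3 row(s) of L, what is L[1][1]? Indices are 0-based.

L[1][1] = 3

Step 1: L[0][0] = √(9) = 3.
  L[1][0] = (9) / L[0][0] = 3.
Step 2: L[1][1] = √(9) = 3.
  L[2][0] = (3) / L[0][0] = 1.
  L[2][1] = (-9) / L[1][1] = -3.
Step 3: L[2][2] = √(1) = 1.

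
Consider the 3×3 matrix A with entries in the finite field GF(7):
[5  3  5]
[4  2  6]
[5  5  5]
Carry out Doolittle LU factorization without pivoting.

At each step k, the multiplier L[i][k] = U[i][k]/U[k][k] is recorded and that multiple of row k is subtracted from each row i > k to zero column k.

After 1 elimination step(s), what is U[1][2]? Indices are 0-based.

U[1][2] = 2

k=0: U[0][0]=5
  eliminate (1,0): mult=5, new row 1: (0, 1, 2); set L[1][0]=5
  eliminate (2,0): mult=1, new row 2: (0, 2, 0); set L[2][0]=1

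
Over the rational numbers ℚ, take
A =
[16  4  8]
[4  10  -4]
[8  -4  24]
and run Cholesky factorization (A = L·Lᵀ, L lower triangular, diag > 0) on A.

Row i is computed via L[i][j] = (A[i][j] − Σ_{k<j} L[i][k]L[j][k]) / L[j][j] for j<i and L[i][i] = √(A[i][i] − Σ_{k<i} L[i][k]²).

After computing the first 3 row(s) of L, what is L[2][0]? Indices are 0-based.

L[2][0] = 2

Step 1: L[0][0] = √(16) = 4.
  L[1][0] = (4) / L[0][0] = 1.
Step 2: L[1][1] = √(9) = 3.
  L[2][0] = (8) / L[0][0] = 2.
  L[2][1] = (-6) / L[1][1] = -2.
Step 3: L[2][2] = √(16) = 4.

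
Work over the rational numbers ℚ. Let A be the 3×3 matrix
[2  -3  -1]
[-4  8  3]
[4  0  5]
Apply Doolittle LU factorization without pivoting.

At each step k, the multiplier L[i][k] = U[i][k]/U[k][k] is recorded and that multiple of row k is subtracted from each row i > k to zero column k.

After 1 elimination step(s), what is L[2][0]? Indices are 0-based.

k=0: U[0][0]=2
  eliminate (1,0): mult=-2, new row 1: (0, 2, 1); set L[1][0]=-2
  eliminate (2,0): mult=2, new row 2: (0, 6, 7); set L[2][0]=2

L[2][0] = 2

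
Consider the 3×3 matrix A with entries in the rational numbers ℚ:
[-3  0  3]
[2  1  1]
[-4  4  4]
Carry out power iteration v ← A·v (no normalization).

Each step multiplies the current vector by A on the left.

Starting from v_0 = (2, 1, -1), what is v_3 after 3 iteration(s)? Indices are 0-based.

v_0 = (2, 1, -1).
v_1 = A·v_0 = (-9, 4, -8).
v_2 = A·v_1 = (3, -22, 20).
v_3 = A·v_2 = (51, 4, -20).

v_3 = (51, 4, -20)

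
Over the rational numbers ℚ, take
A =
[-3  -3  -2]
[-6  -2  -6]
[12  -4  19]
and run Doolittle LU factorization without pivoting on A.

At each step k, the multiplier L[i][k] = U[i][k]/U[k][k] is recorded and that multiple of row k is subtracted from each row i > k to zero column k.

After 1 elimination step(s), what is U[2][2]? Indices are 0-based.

Step 1: pivot at (0,0) is -3.
  row1 ← row1 − (2)·row0  ⇒  L[1][0]=2, U row1=(0, 4, -2)
  row2 ← row2 − (-4)·row0  ⇒  L[2][0]=-4, U row2=(0, -16, 11)

U[2][2] = 11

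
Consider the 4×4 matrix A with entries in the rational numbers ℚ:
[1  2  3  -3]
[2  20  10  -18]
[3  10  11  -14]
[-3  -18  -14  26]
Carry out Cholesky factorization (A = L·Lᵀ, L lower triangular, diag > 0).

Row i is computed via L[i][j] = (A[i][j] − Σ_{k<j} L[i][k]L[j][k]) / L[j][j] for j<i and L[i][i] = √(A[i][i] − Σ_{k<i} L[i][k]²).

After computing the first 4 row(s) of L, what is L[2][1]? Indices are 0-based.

L[2][1] = 1

Step 1: L[0][0] = √(1) = 1.
  L[1][0] = (2) / L[0][0] = 2.
Step 2: L[1][1] = √(16) = 4.
  L[2][0] = (3) / L[0][0] = 3.
  L[2][1] = (4) / L[1][1] = 1.
Step 3: L[2][2] = √(1) = 1.
  L[3][0] = (-3) / L[0][0] = -3.
  L[3][1] = (-12) / L[1][1] = -3.
  L[3][2] = (-2) / L[2][2] = -2.
Step 4: L[3][3] = √(4) = 2.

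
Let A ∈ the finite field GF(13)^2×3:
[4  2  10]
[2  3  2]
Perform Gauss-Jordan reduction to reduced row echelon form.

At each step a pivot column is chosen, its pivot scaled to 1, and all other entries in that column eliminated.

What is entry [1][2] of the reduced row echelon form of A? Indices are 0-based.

[1] R0 /= 4  ⇒  (1, 7, 9)
     R1 -= 2·R0  ⇒  (0, 2, 10)
[2] R1 /= 2  ⇒  (0, 1, 5)
     R0 -= 7·R1  ⇒  (1, 0, 0)

M[1][2] = 5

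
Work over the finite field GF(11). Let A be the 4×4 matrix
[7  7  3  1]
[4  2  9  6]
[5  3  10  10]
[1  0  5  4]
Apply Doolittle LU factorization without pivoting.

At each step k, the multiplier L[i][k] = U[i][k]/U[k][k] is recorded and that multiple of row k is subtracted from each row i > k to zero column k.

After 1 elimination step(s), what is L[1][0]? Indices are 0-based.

L[1][0] = 10

k=0: U[0][0]=7
  eliminate (1,0): mult=10, new row 1: (0, 9, 1, 7); set L[1][0]=10
  eliminate (2,0): mult=7, new row 2: (0, 9, 0, 3); set L[2][0]=7
  eliminate (3,0): mult=8, new row 3: (0, 10, 3, 7); set L[3][0]=8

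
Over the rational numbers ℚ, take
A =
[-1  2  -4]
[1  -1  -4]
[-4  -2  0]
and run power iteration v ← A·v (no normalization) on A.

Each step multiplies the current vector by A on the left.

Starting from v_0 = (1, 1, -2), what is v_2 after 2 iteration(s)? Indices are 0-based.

v_2 = (31, 25, -52)

v_0 = (1, 1, -2).
v_1 = A·v_0 = (9, 8, -6).
v_2 = A·v_1 = (31, 25, -52).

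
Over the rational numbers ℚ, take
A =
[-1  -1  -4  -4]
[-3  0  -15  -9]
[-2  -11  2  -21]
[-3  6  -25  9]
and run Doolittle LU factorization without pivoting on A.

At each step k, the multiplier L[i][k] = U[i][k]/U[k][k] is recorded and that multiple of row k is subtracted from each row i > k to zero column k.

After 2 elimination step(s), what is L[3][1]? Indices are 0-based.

Step 1: pivot at (0,0) is -1.
  row1 ← row1 − (3)·row0  ⇒  L[1][0]=3, U row1=(0, 3, -3, 3)
  row2 ← row2 − (2)·row0  ⇒  L[2][0]=2, U row2=(0, -9, 10, -13)
  row3 ← row3 − (3)·row0  ⇒  L[3][0]=3, U row3=(0, 9, -13, 21)
Step 2: pivot at (1,1) is 3.
  row2 ← row2 − (-3)·row1  ⇒  L[2][1]=-3, U row2=(0, 0, 1, -4)
  row3 ← row3 − (3)·row1  ⇒  L[3][1]=3, U row3=(0, 0, -4, 12)

L[3][1] = 3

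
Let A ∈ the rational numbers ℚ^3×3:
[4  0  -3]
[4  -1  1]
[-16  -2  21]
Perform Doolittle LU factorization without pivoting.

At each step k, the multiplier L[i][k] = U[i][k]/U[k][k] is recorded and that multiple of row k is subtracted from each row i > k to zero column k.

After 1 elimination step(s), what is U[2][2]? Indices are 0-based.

U[2][2] = 9

Step 1: pivot at (0,0) is 4.
  row1 ← row1 − (1)·row0  ⇒  L[1][0]=1, U row1=(0, -1, 4)
  row2 ← row2 − (-4)·row0  ⇒  L[2][0]=-4, U row2=(0, -2, 9)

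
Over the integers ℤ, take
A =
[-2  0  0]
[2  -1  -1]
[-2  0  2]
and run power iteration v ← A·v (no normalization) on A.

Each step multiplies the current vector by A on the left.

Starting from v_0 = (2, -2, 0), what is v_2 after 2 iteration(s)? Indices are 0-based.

v_2 = (8, -10, 0)

v_0 = (2, -2, 0).
v_1 = A·v_0 = (-4, 6, -4).
v_2 = A·v_1 = (8, -10, 0).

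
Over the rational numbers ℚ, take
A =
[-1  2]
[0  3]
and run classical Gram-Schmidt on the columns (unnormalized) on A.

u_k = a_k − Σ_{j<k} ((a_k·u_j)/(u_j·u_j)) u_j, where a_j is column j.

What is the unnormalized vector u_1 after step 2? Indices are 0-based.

u_1 = (0, 3)

Step 1: u_0 = a_0 = (-1, 0).
Step 2: u_1 = a_1 − (-2)·u_0 = (0, 3).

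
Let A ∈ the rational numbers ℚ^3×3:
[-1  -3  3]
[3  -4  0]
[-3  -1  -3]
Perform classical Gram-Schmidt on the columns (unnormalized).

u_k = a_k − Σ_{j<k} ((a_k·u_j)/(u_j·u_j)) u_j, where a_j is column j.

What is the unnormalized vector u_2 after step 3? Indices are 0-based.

u_2 = (630/229, -336/229, -546/229)

Step 1: u_0 = a_0 = (-1, 3, -3).
Step 2: u_1 = a_1 − (-6/19)·u_0 = (-63/19, -58/19, -37/19).
Step 3: u_2 = a_2 − (6/19)·u_0 − (-39/229)·u_1 = (630/229, -336/229, -546/229).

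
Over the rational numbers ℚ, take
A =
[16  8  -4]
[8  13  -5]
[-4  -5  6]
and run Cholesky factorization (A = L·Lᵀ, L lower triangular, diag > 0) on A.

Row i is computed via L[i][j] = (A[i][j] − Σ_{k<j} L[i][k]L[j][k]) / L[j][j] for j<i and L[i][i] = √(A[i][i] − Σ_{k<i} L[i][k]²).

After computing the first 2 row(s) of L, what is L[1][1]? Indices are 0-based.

Step 1: L[0][0] = √(16) = 4.
  L[1][0] = (8) / L[0][0] = 2.
Step 2: L[1][1] = √(9) = 3.

L[1][1] = 3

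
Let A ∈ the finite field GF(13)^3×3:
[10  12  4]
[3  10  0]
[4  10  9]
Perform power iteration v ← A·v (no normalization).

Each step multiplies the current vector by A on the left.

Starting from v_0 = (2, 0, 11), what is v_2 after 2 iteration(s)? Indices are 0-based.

v_0 = (2, 0, 11).
v_1 = A·v_0 = (12, 6, 3).
v_2 = A·v_1 = (9, 5, 5).

v_2 = (9, 5, 5)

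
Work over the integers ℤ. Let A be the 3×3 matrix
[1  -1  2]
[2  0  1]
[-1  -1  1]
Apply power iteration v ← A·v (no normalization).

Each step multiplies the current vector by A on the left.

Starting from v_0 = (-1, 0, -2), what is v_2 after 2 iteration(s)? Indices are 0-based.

v_2 = (-3, -11, 8)

v_0 = (-1, 0, -2).
v_1 = A·v_0 = (-5, -4, -1).
v_2 = A·v_1 = (-3, -11, 8).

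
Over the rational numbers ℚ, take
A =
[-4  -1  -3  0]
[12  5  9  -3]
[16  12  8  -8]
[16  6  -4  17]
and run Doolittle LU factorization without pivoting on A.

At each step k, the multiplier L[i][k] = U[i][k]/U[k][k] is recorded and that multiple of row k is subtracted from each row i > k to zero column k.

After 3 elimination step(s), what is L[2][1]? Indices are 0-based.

L[2][1] = 4

k=0: U[0][0]=-4
  eliminate (1,0): mult=-3, new row 1: (0, 2, 0, -3); set L[1][0]=-3
  eliminate (2,0): mult=-4, new row 2: (0, 8, -4, -8); set L[2][0]=-4
  eliminate (3,0): mult=-4, new row 3: (0, 2, -16, 17); set L[3][0]=-4
k=1: U[1][1]=2
  eliminate (2,1): mult=4, new row 2: (0, 0, -4, 4); set L[2][1]=4
  eliminate (3,1): mult=1, new row 3: (0, 0, -16, 20); set L[3][1]=1
k=2: U[2][2]=-4
  eliminate (3,2): mult=4, new row 3: (0, 0, 0, 4); set L[3][2]=4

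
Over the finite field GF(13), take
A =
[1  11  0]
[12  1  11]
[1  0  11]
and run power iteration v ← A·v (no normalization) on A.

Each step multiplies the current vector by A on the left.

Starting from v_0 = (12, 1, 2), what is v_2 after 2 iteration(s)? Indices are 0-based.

v_2 = (1, 11, 7)

v_0 = (12, 1, 2).
v_1 = A·v_0 = (10, 11, 8).
v_2 = A·v_1 = (1, 11, 7).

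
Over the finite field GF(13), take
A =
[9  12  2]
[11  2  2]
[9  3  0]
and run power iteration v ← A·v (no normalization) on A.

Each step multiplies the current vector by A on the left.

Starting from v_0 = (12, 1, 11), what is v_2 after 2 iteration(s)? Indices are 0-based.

v_0 = (12, 1, 11).
v_1 = A·v_0 = (12, 0, 7).
v_2 = A·v_1 = (5, 3, 4).

v_2 = (5, 3, 4)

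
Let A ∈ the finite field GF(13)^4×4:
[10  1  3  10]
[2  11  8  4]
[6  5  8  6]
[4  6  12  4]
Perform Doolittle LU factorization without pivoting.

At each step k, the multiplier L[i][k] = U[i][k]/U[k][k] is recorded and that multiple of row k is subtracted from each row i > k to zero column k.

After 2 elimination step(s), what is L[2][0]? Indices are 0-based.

[col 0] pivot 10
  R1 -= 8*R0 → (0, 3, 10, 2)  (L[1][0] := 8)
  R2 -= 11*R0 → (0, 7, 1, 0)  (L[2][0] := 11)
  R3 -= 3*R0 → (0, 3, 3, 0)  (L[3][0] := 3)
[col 1] pivot 3
  R2 -= 11*R1 → (0, 0, 8, 4)  (L[2][1] := 11)
  R3 -= 1*R1 → (0, 0, 6, 11)  (L[3][1] := 1)

L[2][0] = 11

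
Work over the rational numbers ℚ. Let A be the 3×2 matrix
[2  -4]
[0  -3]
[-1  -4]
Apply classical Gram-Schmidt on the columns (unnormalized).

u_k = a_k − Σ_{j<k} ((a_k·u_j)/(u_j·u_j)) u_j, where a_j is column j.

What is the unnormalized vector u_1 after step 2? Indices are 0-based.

Step 1: u_0 = a_0 = (2, 0, -1).
Step 2: u_1 = a_1 − (-4/5)·u_0 = (-12/5, -3, -24/5).

u_1 = (-12/5, -3, -24/5)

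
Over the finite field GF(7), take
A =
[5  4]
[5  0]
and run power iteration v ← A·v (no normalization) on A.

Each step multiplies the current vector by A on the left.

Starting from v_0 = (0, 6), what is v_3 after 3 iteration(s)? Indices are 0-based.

v_3 = (2, 5)

v_0 = (0, 6).
v_1 = A·v_0 = (3, 0).
v_2 = A·v_1 = (1, 1).
v_3 = A·v_2 = (2, 5).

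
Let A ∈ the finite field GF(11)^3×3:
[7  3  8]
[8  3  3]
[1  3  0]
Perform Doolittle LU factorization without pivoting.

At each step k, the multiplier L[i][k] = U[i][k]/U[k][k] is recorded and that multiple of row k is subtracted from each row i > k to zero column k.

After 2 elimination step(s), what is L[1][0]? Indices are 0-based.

k=0: U[0][0]=7
  eliminate (1,0): mult=9, new row 1: (0, 9, 8); set L[1][0]=9
  eliminate (2,0): mult=8, new row 2: (0, 1, 2); set L[2][0]=8
k=1: U[1][1]=9
  eliminate (2,1): mult=5, new row 2: (0, 0, 6); set L[2][1]=5

L[1][0] = 9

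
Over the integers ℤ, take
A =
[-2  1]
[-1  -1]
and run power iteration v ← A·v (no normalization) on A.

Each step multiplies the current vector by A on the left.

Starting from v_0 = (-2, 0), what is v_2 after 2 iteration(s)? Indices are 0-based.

v_2 = (-6, -6)

v_0 = (-2, 0).
v_1 = A·v_0 = (4, 2).
v_2 = A·v_1 = (-6, -6).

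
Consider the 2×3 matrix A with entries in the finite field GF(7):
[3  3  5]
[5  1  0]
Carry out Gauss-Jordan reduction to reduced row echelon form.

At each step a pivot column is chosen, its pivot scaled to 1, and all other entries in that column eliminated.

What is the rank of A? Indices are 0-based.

rank = 2

[1] R0 /= 3  ⇒  (1, 1, 4)
     R1 -= 5·R0  ⇒  (0, 3, 1)
[2] R1 /= 3  ⇒  (0, 1, 5)
     R0 -= 1·R1  ⇒  (1, 0, 6)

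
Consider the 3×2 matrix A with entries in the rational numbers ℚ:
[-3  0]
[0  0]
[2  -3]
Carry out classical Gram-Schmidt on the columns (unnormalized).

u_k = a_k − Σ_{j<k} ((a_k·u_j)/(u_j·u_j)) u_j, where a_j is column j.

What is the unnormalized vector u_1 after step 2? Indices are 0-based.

Step 1: u_0 = a_0 = (-3, 0, 2).
Step 2: u_1 = a_1 − (-6/13)·u_0 = (-18/13, 0, -27/13).

u_1 = (-18/13, 0, -27/13)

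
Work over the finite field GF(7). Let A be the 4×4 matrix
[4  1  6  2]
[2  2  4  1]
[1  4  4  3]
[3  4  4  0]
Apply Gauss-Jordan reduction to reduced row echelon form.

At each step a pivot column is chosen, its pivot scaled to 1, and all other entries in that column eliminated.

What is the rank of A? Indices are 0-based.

rank = 4

step 1: normalize row 0 (÷4) = (1, 2, 5, 4)
  row 1: subtract 2×row0 = (0, 5, 1, 0)
  row 2: subtract 1×row0 = (0, 2, 6, 6)
  row 3: subtract 3×row0 = (0, 5, 3, 2)
step 2: normalize row 1 (÷5) = (0, 1, 3, 0)
  row 0: subtract 2×row1 = (1, 0, 6, 4)
  row 2: subtract 2×row1 = (0, 0, 0, 6)
  row 3: subtract 5×row1 = (0, 0, 2, 2)
step 3: exchange rows 2,3
step 3: normalize row 2 (÷2) = (0, 0, 1, 1)
  row 0: subtract 6×row2 = (1, 0, 0, 5)
  row 1: subtract 3×row2 = (0, 1, 0, 4)
step 4: normalize row 3 (÷6) = (0, 0, 0, 1)
  row 0: subtract 5×row3 = (1, 0, 0, 0)
  row 1: subtract 4×row3 = (0, 1, 0, 0)
  row 2: subtract 1×row3 = (0, 0, 1, 0)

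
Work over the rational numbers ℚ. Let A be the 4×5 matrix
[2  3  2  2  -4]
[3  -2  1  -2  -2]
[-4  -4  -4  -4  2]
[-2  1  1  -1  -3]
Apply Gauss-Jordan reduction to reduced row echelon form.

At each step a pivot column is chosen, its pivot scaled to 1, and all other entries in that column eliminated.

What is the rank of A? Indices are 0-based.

rank = 4

pivot(0,0)=2: scale R0 → (1, 3/2, 1, 1, -2)
  clear (1,0): R1 −= (3)R0 → (0, -13/2, -2, -5, 4)
  clear (2,0): R2 −= (-4)R0 → (0, 2, 0, 0, -6)
  clear (3,0): R3 −= (-2)R0 → (0, 4, 3, 1, -7)
pivot(1,1)=-13/2: scale R1 → (0, 1, 4/13, 10/13, -8/13)
  clear (0,1): R0 −= (3/2)R1 → (1, 0, 7/13, -2/13, -14/13)
  clear (2,1): R2 −= (2)R1 → (0, 0, -8/13, -20/13, -62/13)
  clear (3,1): R3 −= (4)R1 → (0, 0, 23/13, -27/13, -59/13)
pivot(2,2)=-8/13: scale R2 → (0, 0, 1, 5/2, 31/4)
  clear (0,2): R0 −= (7/13)R2 → (1, 0, 0, -3/2, -21/4)
  clear (1,2): R1 −= (4/13)R2 → (0, 1, 0, 0, -3)
  clear (3,2): R3 −= (23/13)R2 → (0, 0, 0, -13/2, -73/4)
pivot(3,3)=-13/2: scale R3 → (0, 0, 0, 1, 73/26)
  clear (0,3): R0 −= (-3/2)R3 → (1, 0, 0, 0, -27/26)
  clear (2,3): R2 −= (5/2)R3 → (0, 0, 1, 0, 19/26)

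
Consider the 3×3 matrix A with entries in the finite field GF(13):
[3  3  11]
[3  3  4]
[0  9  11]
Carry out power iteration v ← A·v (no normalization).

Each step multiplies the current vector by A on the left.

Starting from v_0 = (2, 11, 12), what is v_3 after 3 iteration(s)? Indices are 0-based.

v_3 = (6, 8, 2)

v_0 = (2, 11, 12).
v_1 = A·v_0 = (2, 9, 10).
v_2 = A·v_1 = (0, 8, 9).
v_3 = A·v_2 = (6, 8, 2).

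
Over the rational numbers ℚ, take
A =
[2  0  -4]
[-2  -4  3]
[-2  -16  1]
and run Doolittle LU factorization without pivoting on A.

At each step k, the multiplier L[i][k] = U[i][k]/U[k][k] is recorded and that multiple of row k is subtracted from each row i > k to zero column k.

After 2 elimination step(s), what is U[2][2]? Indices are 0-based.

k=0: U[0][0]=2
  eliminate (1,0): mult=-1, new row 1: (0, -4, -1); set L[1][0]=-1
  eliminate (2,0): mult=-1, new row 2: (0, -16, -3); set L[2][0]=-1
k=1: U[1][1]=-4
  eliminate (2,1): mult=4, new row 2: (0, 0, 1); set L[2][1]=4

U[2][2] = 1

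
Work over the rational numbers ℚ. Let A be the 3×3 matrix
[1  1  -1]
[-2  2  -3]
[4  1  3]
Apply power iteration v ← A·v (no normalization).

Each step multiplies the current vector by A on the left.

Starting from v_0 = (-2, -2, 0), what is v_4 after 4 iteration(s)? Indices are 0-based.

v_0 = (-2, -2, 0).
v_1 = A·v_0 = (-4, 0, -10).
v_2 = A·v_1 = (6, 38, -46).
v_3 = A·v_2 = (90, 202, -76).
v_4 = A·v_3 = (368, 452, 334).

v_4 = (368, 452, 334)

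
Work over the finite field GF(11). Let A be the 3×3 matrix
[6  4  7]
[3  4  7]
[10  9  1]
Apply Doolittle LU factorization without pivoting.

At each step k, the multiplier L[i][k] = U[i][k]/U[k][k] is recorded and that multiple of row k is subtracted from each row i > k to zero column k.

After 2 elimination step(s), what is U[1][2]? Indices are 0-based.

k=0: U[0][0]=6
  eliminate (1,0): mult=6, new row 1: (0, 2, 9); set L[1][0]=6
  eliminate (2,0): mult=9, new row 2: (0, 6, 4); set L[2][0]=9
k=1: U[1][1]=2
  eliminate (2,1): mult=3, new row 2: (0, 0, 10); set L[2][1]=3

U[1][2] = 9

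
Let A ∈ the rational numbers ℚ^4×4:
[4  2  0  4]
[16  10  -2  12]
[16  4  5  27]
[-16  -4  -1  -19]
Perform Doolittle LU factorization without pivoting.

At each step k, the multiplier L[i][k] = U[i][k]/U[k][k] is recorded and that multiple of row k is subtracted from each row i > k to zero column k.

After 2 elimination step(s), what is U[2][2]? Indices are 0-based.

U[2][2] = 1

[col 0] pivot 4
  R1 -= 4*R0 → (0, 2, -2, -4)  (L[1][0] := 4)
  R2 -= 4*R0 → (0, -4, 5, 11)  (L[2][0] := 4)
  R3 -= -4*R0 → (0, 4, -1, -3)  (L[3][0] := -4)
[col 1] pivot 2
  R2 -= -2*R1 → (0, 0, 1, 3)  (L[2][1] := -2)
  R3 -= 2*R1 → (0, 0, 3, 5)  (L[3][1] := 2)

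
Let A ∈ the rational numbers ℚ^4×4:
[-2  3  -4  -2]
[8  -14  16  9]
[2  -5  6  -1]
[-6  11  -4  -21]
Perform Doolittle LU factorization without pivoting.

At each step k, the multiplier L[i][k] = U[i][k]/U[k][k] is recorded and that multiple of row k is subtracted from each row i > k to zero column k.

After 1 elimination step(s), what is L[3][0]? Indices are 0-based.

L[3][0] = 3

k=0: U[0][0]=-2
  eliminate (1,0): mult=-4, new row 1: (0, -2, 0, 1); set L[1][0]=-4
  eliminate (2,0): mult=-1, new row 2: (0, -2, 2, -3); set L[2][0]=-1
  eliminate (3,0): mult=3, new row 3: (0, 2, 8, -15); set L[3][0]=3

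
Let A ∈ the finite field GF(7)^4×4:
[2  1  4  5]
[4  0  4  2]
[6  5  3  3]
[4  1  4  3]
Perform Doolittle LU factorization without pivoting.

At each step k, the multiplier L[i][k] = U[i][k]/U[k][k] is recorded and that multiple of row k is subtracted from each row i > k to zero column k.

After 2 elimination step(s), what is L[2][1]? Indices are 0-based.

L[2][1] = 6

Step 1: pivot at (0,0) is 2.
  row1 ← row1 − (2)·row0  ⇒  L[1][0]=2, U row1=(0, 5, 3, 6)
  row2 ← row2 − (3)·row0  ⇒  L[2][0]=3, U row2=(0, 2, 5, 2)
  row3 ← row3 − (2)·row0  ⇒  L[3][0]=2, U row3=(0, 6, 3, 0)
Step 2: pivot at (1,1) is 5.
  row2 ← row2 − (6)·row1  ⇒  L[2][1]=6, U row2=(0, 0, 1, 1)
  row3 ← row3 − (4)·row1  ⇒  L[3][1]=4, U row3=(0, 0, 5, 4)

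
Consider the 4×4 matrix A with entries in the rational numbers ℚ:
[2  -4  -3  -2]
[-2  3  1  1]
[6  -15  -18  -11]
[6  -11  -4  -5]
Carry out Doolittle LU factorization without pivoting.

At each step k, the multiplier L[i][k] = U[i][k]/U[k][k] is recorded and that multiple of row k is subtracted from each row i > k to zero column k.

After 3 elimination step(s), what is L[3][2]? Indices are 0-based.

L[3][2] = -1

Step 1: pivot at (0,0) is 2.
  row1 ← row1 − (-1)·row0  ⇒  L[1][0]=-1, U row1=(0, -1, -2, -1)
  row2 ← row2 − (3)·row0  ⇒  L[2][0]=3, U row2=(0, -3, -9, -5)
  row3 ← row3 − (3)·row0  ⇒  L[3][0]=3, U row3=(0, 1, 5, 1)
Step 2: pivot at (1,1) is -1.
  row2 ← row2 − (3)·row1  ⇒  L[2][1]=3, U row2=(0, 0, -3, -2)
  row3 ← row3 − (-1)·row1  ⇒  L[3][1]=-1, U row3=(0, 0, 3, 0)
Step 3: pivot at (2,2) is -3.
  row3 ← row3 − (-1)·row2  ⇒  L[3][2]=-1, U row3=(0, 0, 0, -2)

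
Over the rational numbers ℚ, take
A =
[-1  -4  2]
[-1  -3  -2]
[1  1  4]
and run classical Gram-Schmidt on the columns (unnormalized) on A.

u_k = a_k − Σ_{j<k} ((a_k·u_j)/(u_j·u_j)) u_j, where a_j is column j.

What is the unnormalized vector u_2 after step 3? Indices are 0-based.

u_2 = (6/7, -9/7, -3/7)

Step 1: u_0 = a_0 = (-1, -1, 1).
Step 2: u_1 = a_1 − (8/3)·u_0 = (-4/3, -1/3, -5/3).
Step 3: u_2 = a_2 − (4/3)·u_0 − (-13/7)·u_1 = (6/7, -9/7, -3/7).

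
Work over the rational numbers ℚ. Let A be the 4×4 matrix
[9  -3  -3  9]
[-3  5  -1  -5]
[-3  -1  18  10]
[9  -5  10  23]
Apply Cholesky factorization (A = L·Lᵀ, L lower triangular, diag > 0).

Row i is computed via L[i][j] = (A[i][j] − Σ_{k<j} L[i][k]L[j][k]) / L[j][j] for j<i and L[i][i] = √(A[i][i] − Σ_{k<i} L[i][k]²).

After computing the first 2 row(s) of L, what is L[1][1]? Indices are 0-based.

Step 1: L[0][0] = √(9) = 3.
  L[1][0] = (-3) / L[0][0] = -1.
Step 2: L[1][1] = √(4) = 2.

L[1][1] = 2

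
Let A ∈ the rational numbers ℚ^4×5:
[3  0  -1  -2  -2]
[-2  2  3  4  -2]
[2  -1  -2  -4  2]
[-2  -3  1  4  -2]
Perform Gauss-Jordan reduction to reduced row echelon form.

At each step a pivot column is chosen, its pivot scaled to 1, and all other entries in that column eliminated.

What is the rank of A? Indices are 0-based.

rank = 4

[1] R0 /= 3  ⇒  (1, 0, -1/3, -2/3, -2/3)
     R1 -= -2·R0  ⇒  (0, 2, 7/3, 8/3, -10/3)
     R2 -= 2·R0  ⇒  (0, -1, -4/3, -8/3, 10/3)
     R3 -= -2·R0  ⇒  (0, -3, 1/3, 8/3, -10/3)
[2] R1 /= 2  ⇒  (0, 1, 7/6, 4/3, -5/3)
     R2 -= -1·R1  ⇒  (0, 0, -1/6, -4/3, 5/3)
     R3 -= -3·R1  ⇒  (0, 0, 23/6, 20/3, -25/3)
[3] R2 /= -1/6  ⇒  (0, 0, 1, 8, -10)
     R0 -= -1/3·R2  ⇒  (1, 0, 0, 2, -4)
     R1 -= 7/6·R2  ⇒  (0, 1, 0, -8, 10)
     R3 -= 23/6·R2  ⇒  (0, 0, 0, -24, 30)
[4] R3 /= -24  ⇒  (0, 0, 0, 1, -5/4)
     R0 -= 2·R3  ⇒  (1, 0, 0, 0, -3/2)
     R1 -= -8·R3  ⇒  (0, 1, 0, 0, 0)
     R2 -= 8·R3  ⇒  (0, 0, 1, 0, 0)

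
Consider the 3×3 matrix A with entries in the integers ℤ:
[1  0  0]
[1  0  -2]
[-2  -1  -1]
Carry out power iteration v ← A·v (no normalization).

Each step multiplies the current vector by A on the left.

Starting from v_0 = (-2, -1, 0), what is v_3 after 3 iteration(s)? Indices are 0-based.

v_3 = (-2, -4, 15)

v_0 = (-2, -1, 0).
v_1 = A·v_0 = (-2, -2, 5).
v_2 = A·v_1 = (-2, -12, 1).
v_3 = A·v_2 = (-2, -4, 15).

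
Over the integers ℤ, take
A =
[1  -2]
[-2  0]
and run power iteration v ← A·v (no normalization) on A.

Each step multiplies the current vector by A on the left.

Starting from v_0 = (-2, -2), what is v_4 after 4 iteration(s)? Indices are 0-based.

v_0 = (-2, -2).
v_1 = A·v_0 = (2, 4).
v_2 = A·v_1 = (-6, -4).
v_3 = A·v_2 = (2, 12).
v_4 = A·v_3 = (-22, -4).

v_4 = (-22, -4)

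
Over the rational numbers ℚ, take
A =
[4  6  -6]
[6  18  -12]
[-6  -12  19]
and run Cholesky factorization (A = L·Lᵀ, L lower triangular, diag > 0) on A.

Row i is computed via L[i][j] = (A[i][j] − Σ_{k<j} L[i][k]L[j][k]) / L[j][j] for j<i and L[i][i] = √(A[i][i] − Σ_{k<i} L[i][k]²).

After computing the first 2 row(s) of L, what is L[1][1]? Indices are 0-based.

L[1][1] = 3

Step 1: L[0][0] = √(4) = 2.
  L[1][0] = (6) / L[0][0] = 3.
Step 2: L[1][1] = √(9) = 3.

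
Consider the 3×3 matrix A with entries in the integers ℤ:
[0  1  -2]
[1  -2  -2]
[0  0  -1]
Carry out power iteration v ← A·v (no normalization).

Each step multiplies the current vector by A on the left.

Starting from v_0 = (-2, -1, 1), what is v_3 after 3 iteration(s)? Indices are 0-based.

v_3 = (1, -8, -1)

v_0 = (-2, -1, 1).
v_1 = A·v_0 = (-3, -2, -1).
v_2 = A·v_1 = (0, 3, 1).
v_3 = A·v_2 = (1, -8, -1).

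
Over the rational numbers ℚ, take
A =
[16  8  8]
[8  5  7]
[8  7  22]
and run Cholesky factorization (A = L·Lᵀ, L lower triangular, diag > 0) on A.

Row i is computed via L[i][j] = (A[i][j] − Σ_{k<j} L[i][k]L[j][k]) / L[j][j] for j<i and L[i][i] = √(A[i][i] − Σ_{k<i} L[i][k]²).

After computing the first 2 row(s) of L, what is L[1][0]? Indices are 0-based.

L[1][0] = 2

Step 1: L[0][0] = √(16) = 4.
  L[1][0] = (8) / L[0][0] = 2.
Step 2: L[1][1] = √(1) = 1.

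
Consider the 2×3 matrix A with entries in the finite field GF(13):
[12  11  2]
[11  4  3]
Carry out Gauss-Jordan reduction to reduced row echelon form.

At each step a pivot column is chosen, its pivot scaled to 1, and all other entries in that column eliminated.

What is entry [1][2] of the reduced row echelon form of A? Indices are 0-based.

M[1][2] = 8

pivot(0,0)=12: scale R0 → (1, 2, 11)
  clear (1,0): R1 −= (11)R0 → (0, 8, 12)
pivot(1,1)=8: scale R1 → (0, 1, 8)
  clear (0,1): R0 −= (2)R1 → (1, 0, 8)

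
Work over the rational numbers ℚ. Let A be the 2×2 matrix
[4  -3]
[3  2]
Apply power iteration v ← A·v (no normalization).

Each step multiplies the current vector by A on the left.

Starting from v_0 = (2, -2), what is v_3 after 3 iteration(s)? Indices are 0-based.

v_3 = (62, 242)

v_0 = (2, -2).
v_1 = A·v_0 = (14, 2).
v_2 = A·v_1 = (50, 46).
v_3 = A·v_2 = (62, 242).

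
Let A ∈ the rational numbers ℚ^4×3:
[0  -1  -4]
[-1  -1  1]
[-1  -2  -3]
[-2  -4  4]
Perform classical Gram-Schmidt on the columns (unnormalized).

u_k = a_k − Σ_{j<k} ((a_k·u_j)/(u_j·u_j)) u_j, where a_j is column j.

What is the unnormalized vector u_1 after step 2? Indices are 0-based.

u_1 = (-1, 5/6, -1/6, -1/3)

Step 1: u_0 = a_0 = (0, -1, -1, -2).
Step 2: u_1 = a_1 − (11/6)·u_0 = (-1, 5/6, -1/6, -1/3).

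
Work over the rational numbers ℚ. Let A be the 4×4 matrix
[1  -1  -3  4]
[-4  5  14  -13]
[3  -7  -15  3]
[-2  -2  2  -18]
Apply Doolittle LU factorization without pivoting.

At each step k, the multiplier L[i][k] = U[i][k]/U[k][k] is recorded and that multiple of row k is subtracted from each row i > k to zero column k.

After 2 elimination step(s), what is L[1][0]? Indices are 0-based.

k=0: U[0][0]=1
  eliminate (1,0): mult=-4, new row 1: (0, 1, 2, 3); set L[1][0]=-4
  eliminate (2,0): mult=3, new row 2: (0, -4, -6, -9); set L[2][0]=3
  eliminate (3,0): mult=-2, new row 3: (0, -4, -4, -10); set L[3][0]=-2
k=1: U[1][1]=1
  eliminate (2,1): mult=-4, new row 2: (0, 0, 2, 3); set L[2][1]=-4
  eliminate (3,1): mult=-4, new row 3: (0, 0, 4, 2); set L[3][1]=-4

L[1][0] = -4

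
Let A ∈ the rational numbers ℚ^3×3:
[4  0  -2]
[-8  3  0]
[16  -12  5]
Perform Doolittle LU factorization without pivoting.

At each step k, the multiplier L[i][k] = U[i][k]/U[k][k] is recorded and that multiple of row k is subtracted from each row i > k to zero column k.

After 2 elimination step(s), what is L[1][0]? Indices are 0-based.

k=0: U[0][0]=4
  eliminate (1,0): mult=-2, new row 1: (0, 3, -4); set L[1][0]=-2
  eliminate (2,0): mult=4, new row 2: (0, -12, 13); set L[2][0]=4
k=1: U[1][1]=3
  eliminate (2,1): mult=-4, new row 2: (0, 0, -3); set L[2][1]=-4

L[1][0] = -2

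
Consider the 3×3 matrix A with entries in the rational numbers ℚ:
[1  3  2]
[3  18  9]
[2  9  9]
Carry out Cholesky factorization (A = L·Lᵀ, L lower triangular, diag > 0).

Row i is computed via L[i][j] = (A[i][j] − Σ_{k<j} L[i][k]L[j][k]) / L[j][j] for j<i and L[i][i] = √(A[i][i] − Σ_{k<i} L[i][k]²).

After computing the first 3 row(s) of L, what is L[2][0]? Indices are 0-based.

Step 1: L[0][0] = √(1) = 1.
  L[1][0] = (3) / L[0][0] = 3.
Step 2: L[1][1] = √(9) = 3.
  L[2][0] = (2) / L[0][0] = 2.
  L[2][1] = (3) / L[1][1] = 1.
Step 3: L[2][2] = √(4) = 2.

L[2][0] = 2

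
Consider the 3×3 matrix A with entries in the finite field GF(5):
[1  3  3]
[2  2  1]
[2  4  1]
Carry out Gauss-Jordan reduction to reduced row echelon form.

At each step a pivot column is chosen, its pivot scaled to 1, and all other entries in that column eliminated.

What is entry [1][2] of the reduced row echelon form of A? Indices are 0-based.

step 1: normalize row 0 (÷1) = (1, 3, 3)
  row 1: subtract 2×row0 = (0, 1, 0)
  row 2: subtract 2×row0 = (0, 3, 0)
step 2: normalize row 1 (÷1) = (0, 1, 0)
  row 0: subtract 3×row1 = (1, 0, 3)
  row 2: subtract 3×row1 = (0, 0, 0)
skip col 2 (zero from row 2)

M[1][2] = 0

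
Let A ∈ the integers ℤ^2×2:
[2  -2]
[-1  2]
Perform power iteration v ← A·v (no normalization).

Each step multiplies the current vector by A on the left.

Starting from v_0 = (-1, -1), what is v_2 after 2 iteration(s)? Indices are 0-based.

v_2 = (2, -2)

v_0 = (-1, -1).
v_1 = A·v_0 = (0, -1).
v_2 = A·v_1 = (2, -2).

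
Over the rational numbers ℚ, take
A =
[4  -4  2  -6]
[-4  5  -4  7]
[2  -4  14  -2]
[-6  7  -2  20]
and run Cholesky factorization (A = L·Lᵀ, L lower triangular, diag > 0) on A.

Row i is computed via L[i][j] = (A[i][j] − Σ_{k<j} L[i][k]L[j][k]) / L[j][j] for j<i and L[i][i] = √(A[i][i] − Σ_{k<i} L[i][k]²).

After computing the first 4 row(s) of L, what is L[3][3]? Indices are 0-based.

Step 1: L[0][0] = √(4) = 2.
  L[1][0] = (-4) / L[0][0] = -2.
Step 2: L[1][1] = √(1) = 1.
  L[2][0] = (2) / L[0][0] = 1.
  L[2][1] = (-2) / L[1][1] = -2.
Step 3: L[2][2] = √(9) = 3.
  L[3][0] = (-6) / L[0][0] = -3.
  L[3][1] = (1) / L[1][1] = 1.
  L[3][2] = (3) / L[2][2] = 1.
Step 4: L[3][3] = √(9) = 3.

L[3][3] = 3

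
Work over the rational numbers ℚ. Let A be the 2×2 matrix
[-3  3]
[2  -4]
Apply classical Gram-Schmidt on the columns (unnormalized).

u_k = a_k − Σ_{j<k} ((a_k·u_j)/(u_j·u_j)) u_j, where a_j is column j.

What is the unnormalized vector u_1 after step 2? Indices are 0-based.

Step 1: u_0 = a_0 = (-3, 2).
Step 2: u_1 = a_1 − (-17/13)·u_0 = (-12/13, -18/13).

u_1 = (-12/13, -18/13)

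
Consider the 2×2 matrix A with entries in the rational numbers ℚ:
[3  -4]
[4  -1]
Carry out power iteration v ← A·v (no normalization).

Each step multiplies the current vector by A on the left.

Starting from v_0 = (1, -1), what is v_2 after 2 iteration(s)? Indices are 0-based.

v_0 = (1, -1).
v_1 = A·v_0 = (7, 5).
v_2 = A·v_1 = (1, 23).

v_2 = (1, 23)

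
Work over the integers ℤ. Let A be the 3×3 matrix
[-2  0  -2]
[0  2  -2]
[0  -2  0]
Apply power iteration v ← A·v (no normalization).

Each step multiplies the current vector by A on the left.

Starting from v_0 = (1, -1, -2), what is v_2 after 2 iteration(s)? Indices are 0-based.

v_0 = (1, -1, -2).
v_1 = A·v_0 = (2, 2, 2).
v_2 = A·v_1 = (-8, 0, -4).

v_2 = (-8, 0, -4)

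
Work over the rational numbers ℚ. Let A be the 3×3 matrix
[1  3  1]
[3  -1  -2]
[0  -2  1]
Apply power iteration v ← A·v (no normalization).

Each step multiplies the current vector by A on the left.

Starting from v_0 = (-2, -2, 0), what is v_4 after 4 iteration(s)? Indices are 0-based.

v_0 = (-2, -2, 0).
v_1 = A·v_0 = (-8, -4, 4).
v_2 = A·v_1 = (-16, -28, 12).
v_3 = A·v_2 = (-88, -44, 68).
v_4 = A·v_3 = (-152, -356, 156).

v_4 = (-152, -356, 156)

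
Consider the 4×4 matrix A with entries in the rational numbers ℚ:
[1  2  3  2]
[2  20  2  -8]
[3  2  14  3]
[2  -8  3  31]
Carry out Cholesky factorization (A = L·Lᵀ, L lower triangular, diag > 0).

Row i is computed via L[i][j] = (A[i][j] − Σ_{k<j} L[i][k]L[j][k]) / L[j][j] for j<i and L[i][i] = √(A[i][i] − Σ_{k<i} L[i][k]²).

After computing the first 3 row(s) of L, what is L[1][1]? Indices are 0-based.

Step 1: L[0][0] = √(1) = 1.
  L[1][0] = (2) / L[0][0] = 2.
Step 2: L[1][1] = √(16) = 4.
  L[2][0] = (3) / L[0][0] = 3.
  L[2][1] = (-4) / L[1][1] = -1.
Step 3: L[2][2] = √(4) = 2.

L[1][1] = 4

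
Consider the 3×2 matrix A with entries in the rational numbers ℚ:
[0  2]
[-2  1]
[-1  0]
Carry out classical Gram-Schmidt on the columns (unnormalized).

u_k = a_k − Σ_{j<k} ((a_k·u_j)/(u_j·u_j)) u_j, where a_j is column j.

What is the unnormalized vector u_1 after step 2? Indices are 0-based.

Step 1: u_0 = a_0 = (0, -2, -1).
Step 2: u_1 = a_1 − (-2/5)·u_0 = (2, 1/5, -2/5).

u_1 = (2, 1/5, -2/5)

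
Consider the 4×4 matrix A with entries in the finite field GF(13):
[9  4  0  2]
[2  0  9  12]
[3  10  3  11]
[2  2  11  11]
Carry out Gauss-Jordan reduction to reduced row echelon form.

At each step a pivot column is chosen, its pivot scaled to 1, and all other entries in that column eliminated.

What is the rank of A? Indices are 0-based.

rank = 3

pivot(0,0)=9: scale R0 → (1, 12, 0, 6)
  clear (1,0): R1 −= (2)R0 → (0, 2, 9, 0)
  clear (2,0): R2 −= (3)R0 → (0, 0, 3, 6)
  clear (3,0): R3 −= (2)R0 → (0, 4, 11, 12)
pivot(1,1)=2: scale R1 → (0, 1, 11, 0)
  clear (0,1): R0 −= (12)R1 → (1, 0, 11, 6)
  clear (3,1): R3 −= (4)R1 → (0, 0, 6, 12)
pivot(2,2)=3: scale R2 → (0, 0, 1, 2)
  clear (0,2): R0 −= (11)R2 → (1, 0, 0, 10)
  clear (1,2): R1 −= (11)R2 → (0, 1, 0, 4)
  clear (3,2): R3 −= (6)R2 → (0, 0, 0, 0)
col 3: no nonzero at/below row 3; advance.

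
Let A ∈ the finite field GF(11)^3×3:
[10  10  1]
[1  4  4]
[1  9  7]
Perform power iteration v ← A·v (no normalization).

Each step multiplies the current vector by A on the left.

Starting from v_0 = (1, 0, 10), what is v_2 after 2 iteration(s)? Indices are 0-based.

v_0 = (1, 0, 10).
v_1 = A·v_0 = (9, 8, 5).
v_2 = A·v_1 = (10, 6, 6).

v_2 = (10, 6, 6)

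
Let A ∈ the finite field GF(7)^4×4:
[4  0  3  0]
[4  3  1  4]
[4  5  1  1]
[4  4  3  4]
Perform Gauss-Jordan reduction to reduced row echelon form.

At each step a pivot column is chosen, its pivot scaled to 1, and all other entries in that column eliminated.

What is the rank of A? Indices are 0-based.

rank = 4

step 1: normalize row 0 (÷4) = (1, 0, 6, 0)
  row 1: subtract 4×row0 = (0, 3, 5, 4)
  row 2: subtract 4×row0 = (0, 5, 5, 1)
  row 3: subtract 4×row0 = (0, 4, 0, 4)
step 2: normalize row 1 (÷3) = (0, 1, 4, 6)
  row 2: subtract 5×row1 = (0, 0, 6, 6)
  row 3: subtract 4×row1 = (0, 0, 5, 1)
step 3: normalize row 2 (÷6) = (0, 0, 1, 1)
  row 0: subtract 6×row2 = (1, 0, 0, 1)
  row 1: subtract 4×row2 = (0, 1, 0, 2)
  row 3: subtract 5×row2 = (0, 0, 0, 3)
step 4: normalize row 3 (÷3) = (0, 0, 0, 1)
  row 0: subtract 1×row3 = (1, 0, 0, 0)
  row 1: subtract 2×row3 = (0, 1, 0, 0)
  row 2: subtract 1×row3 = (0, 0, 1, 0)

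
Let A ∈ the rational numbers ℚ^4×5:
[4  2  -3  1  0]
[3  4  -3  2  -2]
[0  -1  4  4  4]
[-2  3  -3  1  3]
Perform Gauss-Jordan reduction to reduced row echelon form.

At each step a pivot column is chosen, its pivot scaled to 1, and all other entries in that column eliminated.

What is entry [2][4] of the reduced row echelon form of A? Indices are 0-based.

pivot(0,0)=4: scale R0 → (1, 1/2, -3/4, 1/4, 0)
  clear (1,0): R1 −= (3)R0 → (0, 5/2, -3/4, 5/4, -2)
  clear (3,0): R3 −= (-2)R0 → (0, 4, -9/2, 3/2, 3)
pivot(1,1)=5/2: scale R1 → (0, 1, -3/10, 1/2, -4/5)
  clear (0,1): R0 −= (1/2)R1 → (1, 0, -3/5, 0, 2/5)
  clear (2,1): R2 −= (-1)R1 → (0, 0, 37/10, 9/2, 16/5)
  clear (3,1): R3 −= (4)R1 → (0, 0, -33/10, -1/2, 31/5)
pivot(2,2)=37/10: scale R2 → (0, 0, 1, 45/37, 32/37)
  clear (0,2): R0 −= (-3/5)R2 → (1, 0, 0, 27/37, 34/37)
  clear (1,2): R1 −= (-3/10)R2 → (0, 1, 0, 32/37, -20/37)
  clear (3,2): R3 −= (-33/10)R2 → (0, 0, 0, 130/37, 335/37)
pivot(3,3)=130/37: scale R3 → (0, 0, 0, 1, 67/26)
  clear (0,3): R0 −= (27/37)R3 → (1, 0, 0, 0, -25/26)
  clear (1,3): R1 −= (32/37)R3 → (0, 1, 0, 0, -36/13)
  clear (2,3): R2 −= (45/37)R3 → (0, 0, 1, 0, -59/26)

M[2][4] = -59/26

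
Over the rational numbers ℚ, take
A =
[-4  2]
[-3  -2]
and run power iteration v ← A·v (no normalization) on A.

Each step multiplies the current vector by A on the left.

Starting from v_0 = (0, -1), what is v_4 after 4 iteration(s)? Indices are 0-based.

v_0 = (0, -1).
v_1 = A·v_0 = (-2, 2).
v_2 = A·v_1 = (12, 2).
v_3 = A·v_2 = (-44, -40).
v_4 = A·v_3 = (96, 212).

v_4 = (96, 212)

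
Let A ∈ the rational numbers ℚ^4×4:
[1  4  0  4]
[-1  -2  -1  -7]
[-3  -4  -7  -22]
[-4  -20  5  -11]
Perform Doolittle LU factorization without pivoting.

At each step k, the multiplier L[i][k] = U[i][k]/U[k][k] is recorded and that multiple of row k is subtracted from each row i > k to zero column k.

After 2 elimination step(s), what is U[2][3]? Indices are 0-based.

Step 1: pivot at (0,0) is 1.
  row1 ← row1 − (-1)·row0  ⇒  L[1][0]=-1, U row1=(0, 2, -1, -3)
  row2 ← row2 − (-3)·row0  ⇒  L[2][0]=-3, U row2=(0, 8, -7, -10)
  row3 ← row3 − (-4)·row0  ⇒  L[3][0]=-4, U row3=(0, -4, 5, 5)
Step 2: pivot at (1,1) is 2.
  row2 ← row2 − (4)·row1  ⇒  L[2][1]=4, U row2=(0, 0, -3, 2)
  row3 ← row3 − (-2)·row1  ⇒  L[3][1]=-2, U row3=(0, 0, 3, -1)

U[2][3] = 2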